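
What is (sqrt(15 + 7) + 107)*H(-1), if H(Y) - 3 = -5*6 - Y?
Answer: -2782 - 26*sqrt(22) ≈ -2903.9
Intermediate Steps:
H(Y) = -27 - Y (H(Y) = 3 + (-5*6 - Y) = 3 + (-30 - Y) = -27 - Y)
(sqrt(15 + 7) + 107)*H(-1) = (sqrt(15 + 7) + 107)*(-27 - 1*(-1)) = (sqrt(22) + 107)*(-27 + 1) = (107 + sqrt(22))*(-26) = -2782 - 26*sqrt(22)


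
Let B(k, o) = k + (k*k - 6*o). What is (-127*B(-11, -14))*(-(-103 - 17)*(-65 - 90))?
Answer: 458266800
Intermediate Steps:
B(k, o) = k + k**2 - 6*o (B(k, o) = k + (k**2 - 6*o) = k + k**2 - 6*o)
(-127*B(-11, -14))*(-(-103 - 17)*(-65 - 90)) = (-127*(-11 + (-11)**2 - 6*(-14)))*(-(-103 - 17)*(-65 - 90)) = (-127*(-11 + 121 + 84))*(-(-120)*(-155)) = (-127*194)*(-1*18600) = -24638*(-18600) = 458266800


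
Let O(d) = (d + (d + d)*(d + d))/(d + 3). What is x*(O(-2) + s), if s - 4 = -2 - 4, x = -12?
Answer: -144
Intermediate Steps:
s = -2 (s = 4 + (-2 - 4) = 4 - 6 = -2)
O(d) = (d + 4*d²)/(3 + d) (O(d) = (d + (2*d)*(2*d))/(3 + d) = (d + 4*d²)/(3 + d))
x*(O(-2) + s) = -12*(-2*(1 + 4*(-2))/(3 - 2) - 2) = -12*(-2*(1 - 8)/1 - 2) = -12*(-2*1*(-7) - 2) = -12*(14 - 2) = -12*12 = -144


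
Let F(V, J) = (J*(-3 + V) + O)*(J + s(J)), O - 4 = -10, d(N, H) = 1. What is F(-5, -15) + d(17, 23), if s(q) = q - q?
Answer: -1709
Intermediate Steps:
s(q) = 0
O = -6 (O = 4 - 10 = -6)
F(V, J) = J*(-6 + J*(-3 + V)) (F(V, J) = (J*(-3 + V) - 6)*(J + 0) = (-6 + J*(-3 + V))*J = J*(-6 + J*(-3 + V)))
F(-5, -15) + d(17, 23) = -15*(-6 - 3*(-15) - 15*(-5)) + 1 = -15*(-6 + 45 + 75) + 1 = -15*114 + 1 = -1710 + 1 = -1709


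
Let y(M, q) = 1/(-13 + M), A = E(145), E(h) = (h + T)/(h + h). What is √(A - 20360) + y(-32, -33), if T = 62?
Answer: -1/45 + I*√1712215970/290 ≈ -0.022222 + 142.69*I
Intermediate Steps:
E(h) = (62 + h)/(2*h) (E(h) = (h + 62)/(h + h) = (62 + h)/((2*h)) = (62 + h)*(1/(2*h)) = (62 + h)/(2*h))
A = 207/290 (A = (½)*(62 + 145)/145 = (½)*(1/145)*207 = 207/290 ≈ 0.71379)
√(A - 20360) + y(-32, -33) = √(207/290 - 20360) + 1/(-13 - 32) = √(-5904193/290) + 1/(-45) = I*√1712215970/290 - 1/45 = -1/45 + I*√1712215970/290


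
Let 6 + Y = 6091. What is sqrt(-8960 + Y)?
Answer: 5*I*sqrt(115) ≈ 53.619*I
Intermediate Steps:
Y = 6085 (Y = -6 + 6091 = 6085)
sqrt(-8960 + Y) = sqrt(-8960 + 6085) = sqrt(-2875) = 5*I*sqrt(115)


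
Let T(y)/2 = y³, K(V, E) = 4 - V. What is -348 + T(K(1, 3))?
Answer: -294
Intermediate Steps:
T(y) = 2*y³
-348 + T(K(1, 3)) = -348 + 2*(4 - 1*1)³ = -348 + 2*(4 - 1)³ = -348 + 2*3³ = -348 + 2*27 = -348 + 54 = -294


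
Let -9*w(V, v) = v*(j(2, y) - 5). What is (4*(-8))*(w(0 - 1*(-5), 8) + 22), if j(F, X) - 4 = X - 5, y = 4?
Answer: -6848/9 ≈ -760.89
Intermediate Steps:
j(F, X) = -1 + X (j(F, X) = 4 + (X - 5) = 4 + (-5 + X) = -1 + X)
w(V, v) = 2*v/9 (w(V, v) = -v*((-1 + 4) - 5)/9 = -v*(3 - 5)/9 = -v*(-2)/9 = -(-2)*v/9 = 2*v/9)
(4*(-8))*(w(0 - 1*(-5), 8) + 22) = (4*(-8))*((2/9)*8 + 22) = -32*(16/9 + 22) = -32*214/9 = -6848/9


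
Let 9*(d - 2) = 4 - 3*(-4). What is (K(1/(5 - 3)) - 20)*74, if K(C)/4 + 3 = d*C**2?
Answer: -18796/9 ≈ -2088.4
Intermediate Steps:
d = 34/9 (d = 2 + (4 - 3*(-4))/9 = 2 + (4 + 12)/9 = 2 + (1/9)*16 = 2 + 16/9 = 34/9 ≈ 3.7778)
K(C) = -12 + 136*C**2/9 (K(C) = -12 + 4*(34*C**2/9) = -12 + 136*C**2/9)
(K(1/(5 - 3)) - 20)*74 = ((-12 + 136*(1/(5 - 3))**2/9) - 20)*74 = ((-12 + 136*(1/2)**2/9) - 20)*74 = ((-12 + (136/9)*(1/4)) - 20)*74 = ((-12 + 34/9) - 20)*74 = (-74/9 - 20)*74 = -254/9*74 = -18796/9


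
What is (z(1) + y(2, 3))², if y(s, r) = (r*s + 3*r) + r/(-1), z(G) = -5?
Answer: 49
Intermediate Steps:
y(s, r) = 2*r + r*s (y(s, r) = (3*r + r*s) + r*(-1) = (3*r + r*s) - r = 2*r + r*s)
(z(1) + y(2, 3))² = (-5 + 3*(2 + 2))² = (-5 + 3*4)² = (-5 + 12)² = 7² = 49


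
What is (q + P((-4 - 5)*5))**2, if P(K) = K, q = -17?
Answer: 3844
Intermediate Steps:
(q + P((-4 - 5)*5))**2 = (-17 + (-4 - 5)*5)**2 = (-17 - 9*5)**2 = (-17 - 45)**2 = (-62)**2 = 3844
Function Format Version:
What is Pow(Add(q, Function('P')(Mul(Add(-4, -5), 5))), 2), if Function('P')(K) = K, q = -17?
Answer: 3844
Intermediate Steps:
Pow(Add(q, Function('P')(Mul(Add(-4, -5), 5))), 2) = Pow(Add(-17, Mul(Add(-4, -5), 5)), 2) = Pow(Add(-17, Mul(-9, 5)), 2) = Pow(Add(-17, -45), 2) = Pow(-62, 2) = 3844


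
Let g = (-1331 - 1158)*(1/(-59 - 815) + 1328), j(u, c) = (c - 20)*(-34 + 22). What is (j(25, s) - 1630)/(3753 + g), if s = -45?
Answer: 2300/8933839 ≈ 0.00025745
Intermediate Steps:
j(u, c) = 240 - 12*c (j(u, c) = (-20 + c)*(-12) = 240 - 12*c)
g = -152047901/46 (g = -2489*(1/(-874) + 1328) = -2489*(-1/874 + 1328) = -2489*1160671/874 = -152047901/46 ≈ -3.3054e+6)
(j(25, s) - 1630)/(3753 + g) = ((240 - 12*(-45)) - 1630)/(3753 - 152047901/46) = ((240 + 540) - 1630)/(-151875263/46) = (780 - 1630)*(-46/151875263) = -850*(-46/151875263) = 2300/8933839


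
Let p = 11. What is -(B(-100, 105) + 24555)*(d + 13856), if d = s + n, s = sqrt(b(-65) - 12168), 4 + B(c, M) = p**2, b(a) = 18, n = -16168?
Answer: 57041664 - 1110240*I*sqrt(6) ≈ 5.7042e+7 - 2.7195e+6*I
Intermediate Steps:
B(c, M) = 117 (B(c, M) = -4 + 11**2 = -4 + 121 = 117)
s = 45*I*sqrt(6) (s = sqrt(18 - 12168) = sqrt(-12150) = 45*I*sqrt(6) ≈ 110.23*I)
d = -16168 + 45*I*sqrt(6) (d = 45*I*sqrt(6) - 16168 = -16168 + 45*I*sqrt(6) ≈ -16168.0 + 110.23*I)
-(B(-100, 105) + 24555)*(d + 13856) = -(117 + 24555)*((-16168 + 45*I*sqrt(6)) + 13856) = -24672*(-2312 + 45*I*sqrt(6)) = -(-57041664 + 1110240*I*sqrt(6)) = 57041664 - 1110240*I*sqrt(6)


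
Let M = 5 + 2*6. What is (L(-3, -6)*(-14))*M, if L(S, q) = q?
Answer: 1428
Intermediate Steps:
M = 17 (M = 5 + 12 = 17)
(L(-3, -6)*(-14))*M = -6*(-14)*17 = 84*17 = 1428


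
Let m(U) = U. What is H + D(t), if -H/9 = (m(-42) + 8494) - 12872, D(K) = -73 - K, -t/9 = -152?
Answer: 38339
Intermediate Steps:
t = 1368 (t = -9*(-152) = 1368)
H = 39780 (H = -9*((-42 + 8494) - 12872) = -9*(8452 - 12872) = -9*(-4420) = 39780)
H + D(t) = 39780 + (-73 - 1*1368) = 39780 + (-73 - 1368) = 39780 - 1441 = 38339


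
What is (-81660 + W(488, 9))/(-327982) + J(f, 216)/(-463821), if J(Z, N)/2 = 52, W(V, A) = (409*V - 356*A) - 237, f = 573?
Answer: -53137440239/152124939222 ≈ -0.34930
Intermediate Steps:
W(V, A) = -237 - 356*A + 409*V (W(V, A) = (-356*A + 409*V) - 237 = -237 - 356*A + 409*V)
J(Z, N) = 104 (J(Z, N) = 2*52 = 104)
(-81660 + W(488, 9))/(-327982) + J(f, 216)/(-463821) = (-81660 + (-237 - 356*9 + 409*488))/(-327982) + 104/(-463821) = (-81660 + (-237 - 3204 + 199592))*(-1/327982) + 104*(-1/463821) = (-81660 + 196151)*(-1/327982) - 104/463821 = 114491*(-1/327982) - 104/463821 = -114491/327982 - 104/463821 = -53137440239/152124939222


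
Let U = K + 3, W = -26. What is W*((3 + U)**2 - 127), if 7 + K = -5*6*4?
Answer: -377364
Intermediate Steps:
K = -127 (K = -7 - 5*6*4 = -7 - 30*4 = -7 - 120 = -127)
U = -124 (U = -127 + 3 = -124)
W*((3 + U)**2 - 127) = -26*((3 - 124)**2 - 127) = -26*((-121)**2 - 127) = -26*(14641 - 127) = -26*14514 = -377364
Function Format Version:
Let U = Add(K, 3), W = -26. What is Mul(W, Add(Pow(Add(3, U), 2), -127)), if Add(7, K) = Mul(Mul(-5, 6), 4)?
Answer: -377364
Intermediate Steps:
K = -127 (K = Add(-7, Mul(Mul(-5, 6), 4)) = Add(-7, Mul(-30, 4)) = Add(-7, -120) = -127)
U = -124 (U = Add(-127, 3) = -124)
Mul(W, Add(Pow(Add(3, U), 2), -127)) = Mul(-26, Add(Pow(Add(3, -124), 2), -127)) = Mul(-26, Add(Pow(-121, 2), -127)) = Mul(-26, Add(14641, -127)) = Mul(-26, 14514) = -377364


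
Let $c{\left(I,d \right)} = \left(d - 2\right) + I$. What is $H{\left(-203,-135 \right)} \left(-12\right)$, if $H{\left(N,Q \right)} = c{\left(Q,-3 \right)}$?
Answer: $1680$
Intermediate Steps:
$c{\left(I,d \right)} = -2 + I + d$ ($c{\left(I,d \right)} = \left(-2 + d\right) + I = -2 + I + d$)
$H{\left(N,Q \right)} = -5 + Q$ ($H{\left(N,Q \right)} = -2 + Q - 3 = -5 + Q$)
$H{\left(-203,-135 \right)} \left(-12\right) = \left(-5 - 135\right) \left(-12\right) = \left(-140\right) \left(-12\right) = 1680$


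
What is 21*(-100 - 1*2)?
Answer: -2142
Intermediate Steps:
21*(-100 - 1*2) = 21*(-100 - 2) = 21*(-102) = -2142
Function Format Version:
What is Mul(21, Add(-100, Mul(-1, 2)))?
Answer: -2142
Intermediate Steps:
Mul(21, Add(-100, Mul(-1, 2))) = Mul(21, Add(-100, -2)) = Mul(21, -102) = -2142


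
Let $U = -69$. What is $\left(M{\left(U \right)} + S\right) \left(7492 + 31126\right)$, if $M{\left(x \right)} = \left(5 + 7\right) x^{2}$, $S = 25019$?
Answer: $3172507318$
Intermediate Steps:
$M{\left(x \right)} = 12 x^{2}$
$\left(M{\left(U \right)} + S\right) \left(7492 + 31126\right) = \left(12 \left(-69\right)^{2} + 25019\right) \left(7492 + 31126\right) = \left(12 \cdot 4761 + 25019\right) 38618 = \left(57132 + 25019\right) 38618 = 82151 \cdot 38618 = 3172507318$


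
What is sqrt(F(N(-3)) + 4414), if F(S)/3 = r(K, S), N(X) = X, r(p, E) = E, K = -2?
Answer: sqrt(4405) ≈ 66.370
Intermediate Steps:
F(S) = 3*S
sqrt(F(N(-3)) + 4414) = sqrt(3*(-3) + 4414) = sqrt(-9 + 4414) = sqrt(4405)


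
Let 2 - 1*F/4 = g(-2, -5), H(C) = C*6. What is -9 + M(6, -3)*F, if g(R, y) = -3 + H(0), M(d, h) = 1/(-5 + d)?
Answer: 11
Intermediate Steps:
H(C) = 6*C
g(R, y) = -3 (g(R, y) = -3 + 6*0 = -3 + 0 = -3)
F = 20 (F = 8 - 4*(-3) = 8 + 12 = 20)
-9 + M(6, -3)*F = -9 + 20/(-5 + 6) = -9 + 20/1 = -9 + 1*20 = -9 + 20 = 11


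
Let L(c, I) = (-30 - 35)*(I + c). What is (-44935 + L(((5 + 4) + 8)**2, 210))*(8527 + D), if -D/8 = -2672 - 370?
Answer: -2542610310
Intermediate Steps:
D = 24336 (D = -8*(-2672 - 370) = -8*(-3042) = 24336)
L(c, I) = -65*I - 65*c (L(c, I) = -65*(I + c) = -65*I - 65*c)
(-44935 + L(((5 + 4) + 8)**2, 210))*(8527 + D) = (-44935 + (-65*210 - 65*((5 + 4) + 8)**2))*(8527 + 24336) = (-44935 + (-13650 - 65*(9 + 8)**2))*32863 = (-44935 + (-13650 - 65*17**2))*32863 = (-44935 + (-13650 - 65*289))*32863 = (-44935 + (-13650 - 18785))*32863 = (-44935 - 32435)*32863 = -77370*32863 = -2542610310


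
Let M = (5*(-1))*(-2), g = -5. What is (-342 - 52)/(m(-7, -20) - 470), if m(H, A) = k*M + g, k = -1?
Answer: 394/485 ≈ 0.81237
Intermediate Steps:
M = 10 (M = -5*(-2) = 10)
m(H, A) = -15 (m(H, A) = -1*10 - 5 = -10 - 5 = -15)
(-342 - 52)/(m(-7, -20) - 470) = (-342 - 52)/(-15 - 470) = -394/(-485) = -394*(-1/485) = 394/485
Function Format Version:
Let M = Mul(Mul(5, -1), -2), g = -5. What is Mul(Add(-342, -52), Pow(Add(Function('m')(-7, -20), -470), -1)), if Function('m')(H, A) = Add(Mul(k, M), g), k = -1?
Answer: Rational(394, 485) ≈ 0.81237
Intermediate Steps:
M = 10 (M = Mul(-5, -2) = 10)
Function('m')(H, A) = -15 (Function('m')(H, A) = Add(Mul(-1, 10), -5) = Add(-10, -5) = -15)
Mul(Add(-342, -52), Pow(Add(Function('m')(-7, -20), -470), -1)) = Mul(Add(-342, -52), Pow(Add(-15, -470), -1)) = Mul(-394, Pow(-485, -1)) = Mul(-394, Rational(-1, 485)) = Rational(394, 485)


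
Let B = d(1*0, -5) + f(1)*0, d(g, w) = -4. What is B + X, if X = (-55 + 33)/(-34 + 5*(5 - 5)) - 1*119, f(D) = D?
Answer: -2080/17 ≈ -122.35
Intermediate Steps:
X = -2012/17 (X = -22/(-34 + 5*0) - 119 = -22/(-34 + 0) - 119 = -22/(-34) - 119 = -22*(-1/34) - 119 = 11/17 - 119 = -2012/17 ≈ -118.35)
B = -4 (B = -4 + 1*0 = -4 + 0 = -4)
B + X = -4 - 2012/17 = -2080/17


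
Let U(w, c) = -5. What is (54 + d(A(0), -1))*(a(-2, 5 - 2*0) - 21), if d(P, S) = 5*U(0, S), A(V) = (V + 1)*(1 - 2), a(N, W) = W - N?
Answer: -406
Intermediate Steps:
A(V) = -1 - V (A(V) = (1 + V)*(-1) = -1 - V)
d(P, S) = -25 (d(P, S) = 5*(-5) = -25)
(54 + d(A(0), -1))*(a(-2, 5 - 2*0) - 21) = (54 - 25)*(((5 - 2*0) - 1*(-2)) - 21) = 29*(((5 + 0) + 2) - 21) = 29*((5 + 2) - 21) = 29*(7 - 21) = 29*(-14) = -406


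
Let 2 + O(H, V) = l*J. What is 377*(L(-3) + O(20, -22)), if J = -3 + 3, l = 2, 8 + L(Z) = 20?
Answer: 3770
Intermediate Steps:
L(Z) = 12 (L(Z) = -8 + 20 = 12)
J = 0
O(H, V) = -2 (O(H, V) = -2 + 2*0 = -2 + 0 = -2)
377*(L(-3) + O(20, -22)) = 377*(12 - 2) = 377*10 = 3770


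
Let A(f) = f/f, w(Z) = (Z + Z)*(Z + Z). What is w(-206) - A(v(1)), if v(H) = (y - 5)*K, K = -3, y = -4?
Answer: 169743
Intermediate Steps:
w(Z) = 4*Z**2 (w(Z) = (2*Z)*(2*Z) = 4*Z**2)
v(H) = 27 (v(H) = (-4 - 5)*(-3) = -9*(-3) = 27)
A(f) = 1
w(-206) - A(v(1)) = 4*(-206)**2 - 1*1 = 4*42436 - 1 = 169744 - 1 = 169743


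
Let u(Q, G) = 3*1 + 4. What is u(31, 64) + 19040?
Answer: 19047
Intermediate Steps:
u(Q, G) = 7 (u(Q, G) = 3 + 4 = 7)
u(31, 64) + 19040 = 7 + 19040 = 19047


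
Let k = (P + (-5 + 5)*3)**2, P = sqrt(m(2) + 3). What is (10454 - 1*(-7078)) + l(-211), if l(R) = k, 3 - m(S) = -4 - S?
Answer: 17544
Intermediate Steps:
m(S) = 7 + S (m(S) = 3 - (-4 - S) = 3 + (4 + S) = 7 + S)
P = 2*sqrt(3) (P = sqrt((7 + 2) + 3) = sqrt(9 + 3) = sqrt(12) = 2*sqrt(3) ≈ 3.4641)
k = 12 (k = (2*sqrt(3) + (-5 + 5)*3)**2 = (2*sqrt(3) + 0*3)**2 = (2*sqrt(3) + 0)**2 = (2*sqrt(3))**2 = 12)
l(R) = 12
(10454 - 1*(-7078)) + l(-211) = (10454 - 1*(-7078)) + 12 = (10454 + 7078) + 12 = 17532 + 12 = 17544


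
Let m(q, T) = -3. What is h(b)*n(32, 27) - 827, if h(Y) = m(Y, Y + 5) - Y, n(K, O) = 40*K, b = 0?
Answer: -4667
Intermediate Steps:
h(Y) = -3 - Y
h(b)*n(32, 27) - 827 = (-3 - 1*0)*(40*32) - 827 = (-3 + 0)*1280 - 827 = -3*1280 - 827 = -3840 - 827 = -4667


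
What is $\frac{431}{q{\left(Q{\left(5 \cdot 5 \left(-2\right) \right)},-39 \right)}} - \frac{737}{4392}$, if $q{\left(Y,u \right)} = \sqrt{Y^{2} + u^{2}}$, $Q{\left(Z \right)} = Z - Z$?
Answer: $\frac{621403}{57096} \approx 10.883$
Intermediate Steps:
$Q{\left(Z \right)} = 0$
$\frac{431}{q{\left(Q{\left(5 \cdot 5 \left(-2\right) \right)},-39 \right)}} - \frac{737}{4392} = \frac{431}{\sqrt{0^{2} + \left(-39\right)^{2}}} - \frac{737}{4392} = \frac{431}{\sqrt{0 + 1521}} - \frac{737}{4392} = \frac{431}{\sqrt{1521}} - \frac{737}{4392} = \frac{431}{39} - \frac{737}{4392} = \frac{621403}{57096}$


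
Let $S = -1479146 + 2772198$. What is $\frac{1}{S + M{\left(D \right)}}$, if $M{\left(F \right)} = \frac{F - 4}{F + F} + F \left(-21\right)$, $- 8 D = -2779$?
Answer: $\frac{22232}{28584963391} \approx 7.7775 \cdot 10^{-7}$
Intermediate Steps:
$D = \frac{2779}{8}$ ($D = \left(- \frac{1}{8}\right) \left(-2779\right) = \frac{2779}{8} \approx 347.38$)
$M{\left(F \right)} = - 21 F + \frac{-4 + F}{2 F}$ ($M{\left(F \right)} = \frac{-4 + F}{2 F} - 21 F = - 21 F + \frac{-4 + F}{2 F}$)
$S = 1293052$
$\frac{1}{S + M{\left(D \right)}} = \frac{1}{1293052 - \left(\frac{58355}{8} + \frac{16}{2779}\right)} = \frac{1}{1293052 - \frac{162168673}{22232}} = \frac{1}{\frac{28584963391}{22232}} = \frac{22232}{28584963391}$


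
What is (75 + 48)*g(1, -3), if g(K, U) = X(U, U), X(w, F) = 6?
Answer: 738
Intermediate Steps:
g(K, U) = 6
(75 + 48)*g(1, -3) = (75 + 48)*6 = 123*6 = 738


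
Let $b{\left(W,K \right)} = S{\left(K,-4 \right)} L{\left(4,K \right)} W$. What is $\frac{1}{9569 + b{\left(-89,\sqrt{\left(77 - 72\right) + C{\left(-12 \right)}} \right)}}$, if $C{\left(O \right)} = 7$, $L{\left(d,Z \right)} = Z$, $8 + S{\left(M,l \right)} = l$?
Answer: $\frac{9569}{77878273} - \frac{2136 \sqrt{3}}{77878273} \approx 7.5366 \cdot 10^{-5}$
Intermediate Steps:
$S{\left(M,l \right)} = -8 + l$
$b{\left(W,K \right)} = - 12 K W$ ($b{\left(W,K \right)} = \left(-8 - 4\right) K W = - 12 K W$)
$\frac{1}{9569 + b{\left(-89,\sqrt{\left(77 - 72\right) + C{\left(-12 \right)}} \right)}} = \frac{1}{9569 - 12 \sqrt{\left(77 - 72\right) + 7} \left(-89\right)} = \frac{1}{9569 - 12 \sqrt{5 + 7} \left(-89\right)} = \frac{1}{9569 - 12 \sqrt{12} \left(-89\right)} = \frac{1}{9569 - 12 \cdot 2 \sqrt{3} \left(-89\right)} = \frac{1}{9569 + 2136 \sqrt{3}}$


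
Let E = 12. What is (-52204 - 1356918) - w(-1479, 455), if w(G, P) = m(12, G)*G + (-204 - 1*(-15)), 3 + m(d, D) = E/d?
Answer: -1411891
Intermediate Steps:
m(d, D) = -3 + 12/d
w(G, P) = -189 - 2*G (w(G, P) = (-3 + 12/12)*G + (-204 - 1*(-15)) = (-3 + 12*(1/12))*G + (-204 + 15) = (-3 + 1)*G - 189 = -2*G - 189 = -189 - 2*G)
(-52204 - 1356918) - w(-1479, 455) = (-52204 - 1356918) - (-189 - 2*(-1479)) = -1409122 - (-189 + 2958) = -1409122 - 1*2769 = -1409122 - 2769 = -1411891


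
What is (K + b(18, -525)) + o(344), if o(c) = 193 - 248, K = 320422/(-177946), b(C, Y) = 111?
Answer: 4822277/88973 ≈ 54.199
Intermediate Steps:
K = -160211/88973 (K = 320422*(-1/177946) = -160211/88973 ≈ -1.8007)
o(c) = -55
(K + b(18, -525)) + o(344) = (-160211/88973 + 111) - 55 = 9715792/88973 - 55 = 4822277/88973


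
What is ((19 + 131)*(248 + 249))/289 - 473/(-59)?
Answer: 4535147/17051 ≈ 265.98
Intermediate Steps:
((19 + 131)*(248 + 249))/289 - 473/(-59) = (150*497)*(1/289) - 473*(-1/59) = 74550*(1/289) + 473/59 = 74550/289 + 473/59 = 4535147/17051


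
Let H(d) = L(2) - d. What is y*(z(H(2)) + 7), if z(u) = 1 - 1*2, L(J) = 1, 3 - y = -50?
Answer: 318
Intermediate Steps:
y = 53 (y = 3 - 1*(-50) = 3 + 50 = 53)
H(d) = 1 - d
z(u) = -1 (z(u) = 1 - 2 = -1)
y*(z(H(2)) + 7) = 53*(-1 + 7) = 53*6 = 318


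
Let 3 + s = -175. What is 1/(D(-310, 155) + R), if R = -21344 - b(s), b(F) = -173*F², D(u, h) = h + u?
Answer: 1/5459833 ≈ 1.8316e-7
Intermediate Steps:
s = -178 (s = -3 - 175 = -178)
R = 5459988 (R = -21344 - (-173)*(-178)² = -21344 - (-173)*31684 = -21344 - 1*(-5481332) = -21344 + 5481332 = 5459988)
1/(D(-310, 155) + R) = 1/((155 - 310) + 5459988) = 1/(-155 + 5459988) = 1/5459833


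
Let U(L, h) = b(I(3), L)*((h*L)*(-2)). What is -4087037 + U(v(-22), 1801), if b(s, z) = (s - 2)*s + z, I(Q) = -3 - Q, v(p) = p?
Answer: -2026693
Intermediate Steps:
b(s, z) = z + s*(-2 + s) (b(s, z) = (-2 + s)*s + z = s*(-2 + s) + z = z + s*(-2 + s))
U(L, h) = -2*L*h*(48 + L) (U(L, h) = (L + (-3 - 1*3)² - 2*(-3 - 1*3))*((h*L)*(-2)) = (L + (-3 - 3)² - 2*(-3 - 3))*((L*h)*(-2)) = (L + (-6)² - 2*(-6))*(-2*L*h) = (L + 36 + 12)*(-2*L*h) = (48 + L)*(-2*L*h) = -2*L*h*(48 + L))
-4087037 + U(v(-22), 1801) = -4087037 - 2*(-22)*1801*(48 - 22) = -4087037 - 2*(-22)*1801*26 = -4087037 + 2060344 = -2026693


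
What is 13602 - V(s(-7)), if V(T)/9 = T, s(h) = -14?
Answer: 13728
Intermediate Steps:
V(T) = 9*T
13602 - V(s(-7)) = 13602 - 9*(-14) = 13602 - 1*(-126) = 13602 + 126 = 13728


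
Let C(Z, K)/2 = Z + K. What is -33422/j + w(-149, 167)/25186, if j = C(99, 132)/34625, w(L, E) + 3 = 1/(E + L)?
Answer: -12491213480083/4986828 ≈ -2.5048e+6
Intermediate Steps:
C(Z, K) = 2*K + 2*Z (C(Z, K) = 2*(Z + K) = 2*(K + Z) = 2*K + 2*Z)
w(L, E) = -3 + 1/(E + L)
j = 462/34625 (j = (2*132 + 2*99)/34625 = (264 + 198)*(1/34625) = 462*(1/34625) = 462/34625 ≈ 0.013343)
-33422/j + w(-149, 167)/25186 = -33422/462/34625 + ((1 - 3*167 - 3*(-149))/(167 - 149))/25186 = -33422*34625/462 + ((1 - 501 + 447)/18)*(1/25186) = -578618375/231 + ((1/18)*(-53))*(1/25186) = -578618375/231 - 53/18*1/25186 = -578618375/231 - 53/453348 = -12491213480083/4986828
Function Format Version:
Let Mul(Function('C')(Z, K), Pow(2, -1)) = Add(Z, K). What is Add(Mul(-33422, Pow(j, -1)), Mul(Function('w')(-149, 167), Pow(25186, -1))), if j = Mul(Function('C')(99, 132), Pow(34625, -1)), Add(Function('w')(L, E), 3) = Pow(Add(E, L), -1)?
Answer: Rational(-12491213480083, 4986828) ≈ -2.5048e+6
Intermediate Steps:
Function('C')(Z, K) = Add(Mul(2, K), Mul(2, Z)) (Function('C')(Z, K) = Mul(2, Add(Z, K)) = Mul(2, Add(K, Z)) = Add(Mul(2, K), Mul(2, Z)))
Function('w')(L, E) = Add(-3, Pow(Add(E, L), -1))
j = Rational(462, 34625) (j = Mul(Add(Mul(2, 132), Mul(2, 99)), Pow(34625, -1)) = Mul(Add(264, 198), Rational(1, 34625)) = Mul(462, Rational(1, 34625)) = Rational(462, 34625) ≈ 0.013343)
Add(Mul(-33422, Pow(j, -1)), Mul(Function('w')(-149, 167), Pow(25186, -1))) = Add(Mul(-33422, Pow(Rational(462, 34625), -1)), Mul(Mul(Pow(Add(167, -149), -1), Add(1, Mul(-3, 167), Mul(-3, -149))), Pow(25186, -1))) = Add(Mul(-33422, Rational(34625, 462)), Mul(Mul(Pow(18, -1), Add(1, -501, 447)), Rational(1, 25186))) = Add(Rational(-578618375, 231), Mul(Mul(Rational(1, 18), -53), Rational(1, 25186))) = Add(Rational(-578618375, 231), Mul(Rational(-53, 18), Rational(1, 25186))) = Add(Rational(-578618375, 231), Rational(-53, 453348)) = Rational(-12491213480083, 4986828)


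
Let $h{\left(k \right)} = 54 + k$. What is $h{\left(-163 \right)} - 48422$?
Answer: $-48531$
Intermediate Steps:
$h{\left(-163 \right)} - 48422 = \left(54 - 163\right) - 48422 = -109 - 48422 = -48531$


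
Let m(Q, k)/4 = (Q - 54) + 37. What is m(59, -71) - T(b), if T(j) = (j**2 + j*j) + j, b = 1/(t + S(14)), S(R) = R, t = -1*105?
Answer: 1391297/8281 ≈ 168.01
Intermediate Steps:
t = -105
m(Q, k) = -68 + 4*Q (m(Q, k) = 4*((Q - 54) + 37) = 4*((-54 + Q) + 37) = 4*(-17 + Q) = -68 + 4*Q)
b = -1/91 (b = 1/(-105 + 14) = 1/(-91) = -1/91 ≈ -0.010989)
T(j) = j + 2*j**2 (T(j) = (j**2 + j**2) + j = 2*j**2 + j = j + 2*j**2)
m(59, -71) - T(b) = (-68 + 4*59) - (-1)*(1 + 2*(-1/91))/91 = (-68 + 236) - (-1)*(1 - 2/91)/91 = 168 - (-1)*89/(91*91) = 168 - 1*(-89/8281) = 168 + 89/8281 = 1391297/8281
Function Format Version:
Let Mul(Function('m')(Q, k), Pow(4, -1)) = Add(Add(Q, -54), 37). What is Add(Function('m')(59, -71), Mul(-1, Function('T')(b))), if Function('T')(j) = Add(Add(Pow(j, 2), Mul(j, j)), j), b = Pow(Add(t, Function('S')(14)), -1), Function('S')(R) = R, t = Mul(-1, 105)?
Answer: Rational(1391297, 8281) ≈ 168.01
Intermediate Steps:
t = -105
Function('m')(Q, k) = Add(-68, Mul(4, Q)) (Function('m')(Q, k) = Mul(4, Add(Add(Q, -54), 37)) = Mul(4, Add(Add(-54, Q), 37)) = Mul(4, Add(-17, Q)) = Add(-68, Mul(4, Q)))
b = Rational(-1, 91) (b = Pow(Add(-105, 14), -1) = Pow(-91, -1) = Rational(-1, 91) ≈ -0.010989)
Function('T')(j) = Add(j, Mul(2, Pow(j, 2))) (Function('T')(j) = Add(Add(Pow(j, 2), Pow(j, 2)), j) = Add(Mul(2, Pow(j, 2)), j) = Add(j, Mul(2, Pow(j, 2))))
Add(Function('m')(59, -71), Mul(-1, Function('T')(b))) = Add(Add(-68, Mul(4, 59)), Mul(-1, Mul(Rational(-1, 91), Add(1, Mul(2, Rational(-1, 91)))))) = Add(Add(-68, 236), Mul(-1, Mul(Rational(-1, 91), Add(1, Rational(-2, 91))))) = Add(168, Mul(-1, Mul(Rational(-1, 91), Rational(89, 91)))) = Add(168, Mul(-1, Rational(-89, 8281))) = Add(168, Rational(89, 8281)) = Rational(1391297, 8281)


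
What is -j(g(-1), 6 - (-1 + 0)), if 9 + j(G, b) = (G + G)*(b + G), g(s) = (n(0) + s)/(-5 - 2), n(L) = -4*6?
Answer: -3259/49 ≈ -66.510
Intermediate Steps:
n(L) = -24
g(s) = 24/7 - s/7 (g(s) = (-24 + s)/(-5 - 2) = (-24 + s)/(-7) = (-24 + s)*(-⅐) = 24/7 - s/7)
j(G, b) = -9 + 2*G*(G + b) (j(G, b) = -9 + (G + G)*(b + G) = -9 + (2*G)*(G + b) = -9 + 2*G*(G + b))
-j(g(-1), 6 - (-1 + 0)) = -(-9 + 2*(24/7 - ⅐*(-1))² + 2*(24/7 - ⅐*(-1))*(6 - (-1 + 0))) = -(-9 + 2*(24/7 + ⅐)² + 2*(24/7 + ⅐)*(6 - 1*(-1))) = -(-9 + 2*(25/7)² + 2*(25/7)*(6 + 1)) = -(-9 + 2*(625/49) + 2*(25/7)*7) = -(-9 + 1250/49 + 50) = -1*3259/49 = -3259/49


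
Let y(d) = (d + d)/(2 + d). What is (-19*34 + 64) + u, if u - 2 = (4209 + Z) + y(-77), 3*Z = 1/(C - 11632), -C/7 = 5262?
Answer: 4399565763/1211650 ≈ 3631.1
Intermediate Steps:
C = -36834 (C = -7*5262 = -36834)
y(d) = 2*d/(2 + d) (y(d) = (2*d)/(2 + d) = 2*d/(2 + d))
Z = -1/145398 (Z = 1/(3*(-36834 - 11632)) = (⅓)/(-48466) = (⅓)*(-1/48466) = -1/145398 ≈ -6.8777e-6)
u = 5104746063/1211650 (u = 2 + ((4209 - 1/145398) + 2*(-77)/(2 - 77)) = 2 + (611980181/145398 + 2*(-77)/(-75)) = 2 + (611980181/145398 + 2*(-77)*(-1/75)) = 2 + (611980181/145398 + 154/75) = 2 + 5102322763/1211650 = 5104746063/1211650 ≈ 4213.1)
(-19*34 + 64) + u = (-19*34 + 64) + 5104746063/1211650 = (-646 + 64) + 5104746063/1211650 = -582 + 5104746063/1211650 = 4399565763/1211650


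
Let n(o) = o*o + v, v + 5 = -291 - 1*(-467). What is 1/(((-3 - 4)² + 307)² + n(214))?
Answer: 1/172703 ≈ 5.7903e-6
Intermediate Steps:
v = 171 (v = -5 + (-291 - 1*(-467)) = -5 + (-291 + 467) = -5 + 176 = 171)
n(o) = 171 + o² (n(o) = o*o + 171 = o² + 171 = 171 + o²)
1/(((-3 - 4)² + 307)² + n(214)) = 1/(((-3 - 4)² + 307)² + (171 + 214²)) = 1/(((-7)² + 307)² + (171 + 45796)) = 1/((49 + 307)² + 45967) = 1/(356² + 45967) = 1/(126736 + 45967) = 1/172703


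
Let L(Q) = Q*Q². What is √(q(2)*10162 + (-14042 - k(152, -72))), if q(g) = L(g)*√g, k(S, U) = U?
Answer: √(-13970 + 81296*√2) ≈ 317.80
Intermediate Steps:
L(Q) = Q³
q(g) = g^(7/2) (q(g) = g³*√g = g^(7/2))
√(q(2)*10162 + (-14042 - k(152, -72))) = √(2^(7/2)*10162 + (-14042 - 1*(-72))) = √((8*√2)*10162 + (-14042 + 72)) = √(81296*√2 - 13970) = √(-13970 + 81296*√2)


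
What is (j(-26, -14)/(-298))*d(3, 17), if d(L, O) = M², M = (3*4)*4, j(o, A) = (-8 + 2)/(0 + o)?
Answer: -3456/1937 ≈ -1.7842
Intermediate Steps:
j(o, A) = -6/o
M = 48 (M = 12*4 = 48)
d(L, O) = 2304 (d(L, O) = 48² = 2304)
(j(-26, -14)/(-298))*d(3, 17) = (-6/(-26)/(-298))*2304 = (-6*(-1/26)*(-1/298))*2304 = ((3/13)*(-1/298))*2304 = -3/3874*2304 = -3456/1937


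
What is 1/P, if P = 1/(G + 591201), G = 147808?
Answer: 739009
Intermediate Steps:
P = 1/739009 (P = 1/(147808 + 591201) = 1/739009 ≈ 1.3532e-6)
1/P = 1/(1/739009) = 739009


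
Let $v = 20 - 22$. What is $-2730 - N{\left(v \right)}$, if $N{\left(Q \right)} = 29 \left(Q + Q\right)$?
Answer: $-2614$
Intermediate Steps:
$v = -2$ ($v = 20 - 22 = -2$)
$N{\left(Q \right)} = 58 Q$ ($N{\left(Q \right)} = 29 \cdot 2 Q = 58 Q$)
$-2730 - N{\left(v \right)} = -2730 - 58 \left(-2\right) = -2730 - -116 = -2730 + 116 = -2614$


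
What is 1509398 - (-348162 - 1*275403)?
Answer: 2132963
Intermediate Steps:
1509398 - (-348162 - 1*275403) = 1509398 - (-348162 - 275403) = 1509398 - 1*(-623565) = 1509398 + 623565 = 2132963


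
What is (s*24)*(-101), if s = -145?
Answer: 351480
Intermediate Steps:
(s*24)*(-101) = -145*24*(-101) = -3480*(-101) = 351480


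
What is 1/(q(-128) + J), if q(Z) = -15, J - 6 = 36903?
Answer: 1/36894 ≈ 2.7105e-5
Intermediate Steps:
J = 36909 (J = 6 + 36903 = 36909)
1/(q(-128) + J) = 1/(-15 + 36909) = 1/36894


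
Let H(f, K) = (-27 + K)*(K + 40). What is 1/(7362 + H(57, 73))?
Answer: 1/12560 ≈ 7.9618e-5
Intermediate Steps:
H(f, K) = (-27 + K)*(40 + K)
1/(7362 + H(57, 73)) = 1/(7362 + (-1080 + 73² + 13*73)) = 1/(7362 + (-1080 + 5329 + 949)) = 1/(7362 + 5198) = 1/12560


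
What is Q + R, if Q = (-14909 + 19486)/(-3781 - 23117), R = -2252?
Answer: -60578873/26898 ≈ -2252.2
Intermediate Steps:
Q = -4577/26898 (Q = 4577/(-26898) = 4577*(-1/26898) = -4577/26898 ≈ -0.17016)
Q + R = -4577/26898 - 2252 = -60578873/26898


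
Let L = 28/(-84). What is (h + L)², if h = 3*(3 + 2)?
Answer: 1936/9 ≈ 215.11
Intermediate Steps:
L = -⅓ (L = 28*(-1/84) = -⅓ ≈ -0.33333)
h = 15 (h = 3*5 = 15)
(h + L)² = (15 - ⅓)² = (44/3)² = 1936/9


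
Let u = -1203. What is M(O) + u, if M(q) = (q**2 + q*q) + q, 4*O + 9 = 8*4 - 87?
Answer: -707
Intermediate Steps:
O = -16 (O = -9/4 + (8*4 - 87)/4 = -9/4 + (32 - 87)/4 = -9/4 + (1/4)*(-55) = -9/4 - 55/4 = -16)
M(q) = q + 2*q**2 (M(q) = (q**2 + q**2) + q = 2*q**2 + q = q + 2*q**2)
M(O) + u = -16*(1 + 2*(-16)) - 1203 = -16*(1 - 32) - 1203 = -16*(-31) - 1203 = 496 - 1203 = -707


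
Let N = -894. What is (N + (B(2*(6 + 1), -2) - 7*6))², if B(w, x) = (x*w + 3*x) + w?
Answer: 913936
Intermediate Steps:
B(w, x) = w + 3*x + w*x (B(w, x) = (w*x + 3*x) + w = (3*x + w*x) + w = w + 3*x + w*x)
(N + (B(2*(6 + 1), -2) - 7*6))² = (-894 + ((2*(6 + 1) + 3*(-2) + (2*(6 + 1))*(-2)) - 7*6))² = (-894 + ((2*7 - 6 + (2*7)*(-2)) - 42))² = (-894 + ((14 - 6 + 14*(-2)) - 42))² = (-894 + ((14 - 6 - 28) - 42))² = (-894 + (-20 - 42))² = (-894 - 62)² = (-956)² = 913936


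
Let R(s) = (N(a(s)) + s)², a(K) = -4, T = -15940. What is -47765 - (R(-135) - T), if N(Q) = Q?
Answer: -83026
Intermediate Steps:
R(s) = (-4 + s)²
-47765 - (R(-135) - T) = -47765 - ((-4 - 135)² - 1*(-15940)) = -47765 - ((-139)² + 15940) = -47765 - (19321 + 15940) = -47765 - 1*35261 = -47765 - 35261 = -83026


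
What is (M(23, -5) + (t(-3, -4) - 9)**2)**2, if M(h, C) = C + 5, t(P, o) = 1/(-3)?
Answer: 614656/81 ≈ 7588.3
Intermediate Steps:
t(P, o) = -1/3
M(h, C) = 5 + C
(M(23, -5) + (t(-3, -4) - 9)**2)**2 = ((5 - 5) + (-1/3 - 9)**2)**2 = (0 + (-28/3)**2)**2 = (0 + 784/9)**2 = (784/9)**2 = 614656/81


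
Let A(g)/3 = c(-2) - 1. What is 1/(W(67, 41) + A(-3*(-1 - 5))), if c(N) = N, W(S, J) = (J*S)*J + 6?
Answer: 1/112624 ≈ 8.8791e-6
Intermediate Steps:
W(S, J) = 6 + S*J² (W(S, J) = S*J² + 6 = 6 + S*J²)
A(g) = -9 (A(g) = 3*(-2 - 1) = 3*(-3) = -9)
1/(W(67, 41) + A(-3*(-1 - 5))) = 1/((6 + 67*41²) - 9) = 1/((6 + 67*1681) - 9) = 1/((6 + 112627) - 9) = 1/(112633 - 9) = 1/112624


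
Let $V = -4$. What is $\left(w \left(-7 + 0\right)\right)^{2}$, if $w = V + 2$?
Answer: $196$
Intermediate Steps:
$w = -2$ ($w = -4 + 2 = -2$)
$\left(w \left(-7 + 0\right)\right)^{2} = \left(- 2 \left(-7 + 0\right)\right)^{2} = \left(\left(-2\right) \left(-7\right)\right)^{2} = 14^{2} = 196$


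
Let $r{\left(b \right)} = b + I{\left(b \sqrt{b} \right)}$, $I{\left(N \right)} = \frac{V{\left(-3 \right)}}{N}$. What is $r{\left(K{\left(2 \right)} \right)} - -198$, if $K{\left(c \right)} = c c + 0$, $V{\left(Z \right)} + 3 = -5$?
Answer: $201$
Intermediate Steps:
$V{\left(Z \right)} = -8$ ($V{\left(Z \right)} = -3 - 5 = -8$)
$I{\left(N \right)} = - \frac{8}{N}$
$K{\left(c \right)} = c^{2}$ ($K{\left(c \right)} = c^{2} + 0 = c^{2}$)
$r{\left(b \right)} = b - \frac{8}{b^{\frac{3}{2}}}$ ($r{\left(b \right)} = b - \frac{8}{b \sqrt{b}} = b - \frac{8}{b^{\frac{3}{2}}}$)
$r{\left(K{\left(2 \right)} \right)} - -198 = \left(2^{2} - \frac{8}{8}\right) - -198 = \left(4 - \frac{8}{8}\right) + \left(-41 + 239\right) = \left(4 - 1\right) + 198 = 3 + 198 = 201$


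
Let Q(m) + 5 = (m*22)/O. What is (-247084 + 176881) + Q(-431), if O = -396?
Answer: -1263313/18 ≈ -70184.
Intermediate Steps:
Q(m) = -5 - m/18 (Q(m) = -5 + (m*22)/(-396) = -5 + (22*m)*(-1/396) = -5 - m/18)
(-247084 + 176881) + Q(-431) = (-247084 + 176881) + (-5 - 1/18*(-431)) = -70203 + (-5 + 431/18) = -70203 + 341/18 = -1263313/18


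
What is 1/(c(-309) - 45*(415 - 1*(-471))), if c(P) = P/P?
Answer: -1/39869 ≈ -2.5082e-5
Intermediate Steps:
c(P) = 1
1/(c(-309) - 45*(415 - 1*(-471))) = 1/(1 - 45*(415 - 1*(-471))) = 1/(1 - 45*(415 + 471)) = 1/(1 - 45*886) = 1/(1 - 39870) = 1/(-39869) = -1/39869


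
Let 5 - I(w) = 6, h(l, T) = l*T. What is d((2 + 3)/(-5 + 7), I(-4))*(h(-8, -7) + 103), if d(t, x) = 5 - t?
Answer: 795/2 ≈ 397.50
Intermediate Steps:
h(l, T) = T*l
I(w) = -1 (I(w) = 5 - 1*6 = 5 - 6 = -1)
d((2 + 3)/(-5 + 7), I(-4))*(h(-8, -7) + 103) = (5 - (2 + 3)/(-5 + 7))*(-7*(-8) + 103) = (5 - 5/2)*(56 + 103) = (5 - 5/2)*159 = (5/2)*159 = 795/2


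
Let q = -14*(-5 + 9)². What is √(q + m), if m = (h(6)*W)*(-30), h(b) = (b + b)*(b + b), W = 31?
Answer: 32*I*√131 ≈ 366.26*I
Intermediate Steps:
h(b) = 4*b² (h(b) = (2*b)*(2*b) = 4*b²)
m = -133920 (m = ((4*6²)*31)*(-30) = ((4*36)*31)*(-30) = (144*31)*(-30) = 4464*(-30) = -133920)
q = -224 (q = -14*4² = -14*16 = -224)
√(q + m) = √(-224 - 133920) = √(-134144) = 32*I*√131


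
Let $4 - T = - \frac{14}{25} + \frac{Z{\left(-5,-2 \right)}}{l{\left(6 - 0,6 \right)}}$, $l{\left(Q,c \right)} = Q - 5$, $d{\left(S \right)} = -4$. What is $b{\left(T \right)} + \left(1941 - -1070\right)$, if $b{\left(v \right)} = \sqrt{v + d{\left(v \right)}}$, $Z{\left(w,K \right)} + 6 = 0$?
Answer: $3011 + \frac{2 \sqrt{41}}{5} \approx 3013.6$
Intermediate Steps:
$Z{\left(w,K \right)} = -6$ ($Z{\left(w,K \right)} = -6 + 0 = -6$)
$l{\left(Q,c \right)} = -5 + Q$ ($l{\left(Q,c \right)} = Q - 5 = -5 + Q$)
$T = \frac{264}{25}$ ($T = 4 - \left(- \frac{14}{25} - \frac{6}{-5 + \left(6 - 0\right)}\right) = 4 - \left(\left(-14\right) \frac{1}{25} - \frac{6}{-5 + \left(6 + 0\right)}\right) = 4 - \left(- \frac{14}{25} - \frac{6}{-5 + 6}\right) = 4 - \left(- \frac{14}{25} - \frac{6}{1}\right) = 4 - \left(- \frac{14}{25} - 6\right) = 4 - - \frac{164}{25} = 4 + \frac{164}{25} = \frac{264}{25} \approx 10.56$)
$b{\left(v \right)} = \sqrt{-4 + v}$ ($b{\left(v \right)} = \sqrt{v - 4} = \sqrt{-4 + v}$)
$b{\left(T \right)} + \left(1941 - -1070\right) = \sqrt{-4 + \frac{264}{25}} + \left(1941 - -1070\right) = \sqrt{\frac{164}{25}} + \left(1941 + 1070\right) = \frac{2 \sqrt{41}}{5} + 3011 = 3011 + \frac{2 \sqrt{41}}{5}$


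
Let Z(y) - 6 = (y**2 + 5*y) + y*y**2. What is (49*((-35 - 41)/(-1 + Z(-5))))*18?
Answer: 2793/5 ≈ 558.60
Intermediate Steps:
Z(y) = 6 + y**2 + y**3 + 5*y (Z(y) = 6 + ((y**2 + 5*y) + y*y**2) = 6 + ((y**2 + 5*y) + y**3) = 6 + (y**2 + y**3 + 5*y) = 6 + y**2 + y**3 + 5*y)
(49*((-35 - 41)/(-1 + Z(-5))))*18 = (49*((-35 - 41)/(-1 + (6 + (-5)**2 + (-5)**3 + 5*(-5)))))*18 = (49*(-76/(-1 + (6 + 25 - 125 - 25))))*18 = (49*(-76/(-1 - 119)))*18 = (49*(-76/(-120)))*18 = (49*(-76*(-1/120)))*18 = (49*(19/30))*18 = (931/30)*18 = 2793/5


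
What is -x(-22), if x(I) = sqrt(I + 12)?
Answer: -I*sqrt(10) ≈ -3.1623*I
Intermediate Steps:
x(I) = sqrt(12 + I)
-x(-22) = -sqrt(12 - 22) = -sqrt(-10) = -I*sqrt(10)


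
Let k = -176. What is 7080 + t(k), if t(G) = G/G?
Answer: 7081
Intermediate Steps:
t(G) = 1
7080 + t(k) = 7080 + 1 = 7081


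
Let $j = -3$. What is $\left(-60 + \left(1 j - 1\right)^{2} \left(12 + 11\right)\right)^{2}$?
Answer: $94864$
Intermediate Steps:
$\left(-60 + \left(1 j - 1\right)^{2} \left(12 + 11\right)\right)^{2} = \left(-60 + \left(1 \left(-3\right) - 1\right)^{2} \left(12 + 11\right)\right)^{2} = \left(-60 + \left(-3 - 1\right)^{2} \cdot 23\right)^{2} = \left(-60 + \left(-4\right)^{2} \cdot 23\right)^{2} = \left(-60 + 16 \cdot 23\right)^{2} = \left(-60 + 368\right)^{2} = 308^{2} = 94864$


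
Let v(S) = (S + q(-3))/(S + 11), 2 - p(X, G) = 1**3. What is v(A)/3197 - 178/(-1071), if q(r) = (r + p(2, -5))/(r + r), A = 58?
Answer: 4369781/26250567 ≈ 0.16646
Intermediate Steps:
p(X, G) = 1 (p(X, G) = 2 - 1*1**3 = 2 - 1*1 = 2 - 1 = 1)
q(r) = (1 + r)/(2*r) (q(r) = (r + 1)/(r + r) = (1 + r)/((2*r)) = (1 + r)*(1/(2*r)) = (1 + r)/(2*r))
v(S) = (1/3 + S)/(11 + S) (v(S) = (S + (1/2)*(1 - 3)/(-3))/(S + 11) = (S + (1/2)*(-1/3)*(-2))/(11 + S) = (S + 1/3)/(11 + S) = (1/3 + S)/(11 + S))
v(A)/3197 - 178/(-1071) = ((1/3 + 58)/(11 + 58))/3197 - 178/(-1071) = ((175/3)/69)*(1/3197) - 178*(-1/1071) = ((1/69)*(175/3))*(1/3197) + 178/1071 = (175/207)*(1/3197) + 178/1071 = 175/661779 + 178/1071 = 4369781/26250567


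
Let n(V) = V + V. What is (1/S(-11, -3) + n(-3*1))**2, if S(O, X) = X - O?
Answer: 2209/64 ≈ 34.516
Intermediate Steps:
n(V) = 2*V
(1/S(-11, -3) + n(-3*1))**2 = (1/(-3 - 1*(-11)) + 2*(-3*1))**2 = (1/(-3 + 11) + 2*(-3))**2 = (1/8 - 6)**2 = (-47/8)**2 = 2209/64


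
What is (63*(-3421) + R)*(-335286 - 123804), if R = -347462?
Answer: 258460783650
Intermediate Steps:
(63*(-3421) + R)*(-335286 - 123804) = (63*(-3421) - 347462)*(-335286 - 123804) = (-215523 - 347462)*(-459090) = -562985*(-459090) = 258460783650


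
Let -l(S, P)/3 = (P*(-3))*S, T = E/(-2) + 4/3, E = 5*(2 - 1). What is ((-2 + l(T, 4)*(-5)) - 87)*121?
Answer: 14641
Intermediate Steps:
E = 5 (E = 5*1 = 5)
T = -7/6 (T = 5/(-2) + 4/3 = 5*(-1/2) + 4*(1/3) = -5/2 + 4/3 = -7/6 ≈ -1.1667)
l(S, P) = 9*P*S (l(S, P) = -3*P*(-3)*S = -3*(-3*P)*S = -(-9)*P*S = 9*P*S)
((-2 + l(T, 4)*(-5)) - 87)*121 = ((-2 + (9*4*(-7/6))*(-5)) - 87)*121 = ((-2 - 42*(-5)) - 87)*121 = ((-2 + 210) - 87)*121 = (208 - 87)*121 = 121*121 = 14641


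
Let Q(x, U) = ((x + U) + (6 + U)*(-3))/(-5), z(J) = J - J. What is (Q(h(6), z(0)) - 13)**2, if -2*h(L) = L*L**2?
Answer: 3721/25 ≈ 148.84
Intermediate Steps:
z(J) = 0
h(L) = -L**3/2 (h(L) = -L*L**2/2 = -L**3/2)
Q(x, U) = 18/5 - x/5 + 2*U/5 (Q(x, U) = ((U + x) + (-18 - 3*U))*(-1/5) = (-18 + x - 2*U)*(-1/5) = 18/5 - x/5 + 2*U/5)
(Q(h(6), z(0)) - 13)**2 = ((18/5 - (-1)*6**3/10 + (2/5)*0) - 13)**2 = ((18/5 - (-1)*216/10 + 0) - 13)**2 = ((18/5 - 1/5*(-108) + 0) - 13)**2 = ((18/5 + 108/5 + 0) - 13)**2 = (126/5 - 13)**2 = (61/5)**2 = 3721/25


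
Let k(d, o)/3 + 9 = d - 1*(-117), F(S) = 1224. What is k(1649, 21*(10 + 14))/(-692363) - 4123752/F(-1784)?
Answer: -16994879510/5044359 ≈ -3369.1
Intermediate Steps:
k(d, o) = 324 + 3*d (k(d, o) = -27 + 3*(d - 1*(-117)) = -27 + 3*(d + 117) = -27 + 3*(117 + d) = -27 + (351 + 3*d) = 324 + 3*d)
k(1649, 21*(10 + 14))/(-692363) - 4123752/F(-1784) = (324 + 3*1649)/(-692363) - 4123752/1224 = (324 + 4947)*(-1/692363) - 4123752*1/1224 = 5271*(-1/692363) - 171823/51 = -753/98909 - 171823/51 = -16994879510/5044359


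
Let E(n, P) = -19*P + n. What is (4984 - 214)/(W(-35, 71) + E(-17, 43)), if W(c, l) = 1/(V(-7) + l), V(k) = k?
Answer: -61056/10675 ≈ -5.7195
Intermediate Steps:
E(n, P) = n - 19*P
W(c, l) = 1/(-7 + l)
(4984 - 214)/(W(-35, 71) + E(-17, 43)) = (4984 - 214)/(1/(-7 + 71) + (-17 - 19*43)) = 4770/(1/64 + (-17 - 817)) = 4770/(1/64 - 834) = 4770/(-53375/64) = 4770*(-64/53375) = -61056/10675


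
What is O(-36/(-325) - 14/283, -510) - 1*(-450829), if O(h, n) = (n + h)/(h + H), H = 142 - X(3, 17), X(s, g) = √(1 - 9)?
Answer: 9624577654575261865/21348791353593 - 1078443940925*I*√2/21348791353593 ≈ 4.5083e+5 - 0.07144*I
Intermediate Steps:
X(s, g) = 2*I*√2 (X(s, g) = √(-8) = 2*I*√2)
H = 142 - 2*I*√2 ≈ 142.0 - 2.8284*I
O(h, n) = (h + n)/(142 + h - 2*I*√2) (O(h, n) = (n + h)/(h + (142 - 2*I*√2)) = (h + n)/(142 + h - 2*I*√2))
O(-36/(-325) - 14/283, -510) - 1*(-450829) = ((-36/(-325) - 14/283) - 510)/(142 + (-36/(-325) - 14/283) - 2*I*√2) - 1*(-450829) = ((-36*(-1/325) - 14*1/283) - 510)/(142 + (-36*(-1/325) - 14*1/283) - 2*I*√2) + 450829 = ((36/325 - 14/283) - 510)/(142 + (36/325 - 14/283) - 2*I*√2) + 450829 = (5638/91975 - 510)/(142 + 5638/91975 - 2*I*√2) + 450829 = -46901612/91975/(13066088/91975 - 2*I*√2) + 450829 = -46901612/(91975*(13066088/91975 - 2*I*√2)) + 450829 = 450829 - 46901612/(91975*(13066088/91975 - 2*I*√2))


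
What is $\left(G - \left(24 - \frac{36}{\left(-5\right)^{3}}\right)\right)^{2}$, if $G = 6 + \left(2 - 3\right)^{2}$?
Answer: $\frac{4669921}{15625} \approx 298.88$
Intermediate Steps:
$G = 7$ ($G = 6 + \left(-1\right)^{2} = 6 + 1 = 7$)
$\left(G - \left(24 - \frac{36}{\left(-5\right)^{3}}\right)\right)^{2} = \left(7 - \left(24 - \frac{36}{\left(-5\right)^{3}}\right)\right)^{2} = \left(7 - \left(24 - \frac{36}{-125}\right)\right)^{2} = \left(7 + \left(-24 + 36 \left(- \frac{1}{125}\right)\right)\right)^{2} = \left(7 - \frac{3036}{125}\right)^{2} = \left(- \frac{2161}{125}\right)^{2} = \frac{4669921}{15625}$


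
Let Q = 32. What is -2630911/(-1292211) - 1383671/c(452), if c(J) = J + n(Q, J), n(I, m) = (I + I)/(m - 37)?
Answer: -247174734422477/80825213628 ≈ -3058.1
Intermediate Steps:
n(I, m) = 2*I/(-37 + m) (n(I, m) = (2*I)/(-37 + m) = 2*I/(-37 + m))
c(J) = J + 64/(-37 + J) (c(J) = J + 2*32/(-37 + J) = J + 64/(-37 + J))
-2630911/(-1292211) - 1383671/c(452) = -2630911/(-1292211) - 1383671*(-37 + 452)/(64 + 452*(-37 + 452)) = -2630911*(-1/1292211) - 1383671*415/(64 + 452*415) = 2630911/1292211 - 1383671*415/(64 + 187580) = 2630911/1292211 - 1383671/((1/415)*187644) = 2630911/1292211 - 1383671/187644/415 = 2630911/1292211 - 1383671*415/187644 = 2630911/1292211 - 574223465/187644 = -247174734422477/80825213628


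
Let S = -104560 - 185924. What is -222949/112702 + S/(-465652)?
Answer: -17769629995/13119977926 ≈ -1.3544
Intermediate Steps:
S = -290484
-222949/112702 + S/(-465652) = -222949/112702 - 290484/(-465652) = -222949*1/112702 - 290484*(-1/465652) = -222949/112702 + 72621/116413 = -17769629995/13119977926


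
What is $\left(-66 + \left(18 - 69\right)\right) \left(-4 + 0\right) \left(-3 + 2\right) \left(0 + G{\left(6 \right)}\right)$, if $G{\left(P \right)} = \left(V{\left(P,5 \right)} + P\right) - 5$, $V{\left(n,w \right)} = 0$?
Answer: $-468$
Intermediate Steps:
$G{\left(P \right)} = -5 + P$ ($G{\left(P \right)} = \left(0 + P\right) - 5 = P - 5 = -5 + P$)
$\left(-66 + \left(18 - 69\right)\right) \left(-4 + 0\right) \left(-3 + 2\right) \left(0 + G{\left(6 \right)}\right) = \left(-66 + \left(18 - 69\right)\right) \left(-4 + 0\right) \left(-3 + 2\right) \left(0 + \left(-5 + 6\right)\right) = \left(-66 + \left(18 - 69\right)\right) \left(-4\right) \left(-1\right) \left(0 + 1\right) = \left(-66 - 51\right) 4 \cdot 1 = \left(-117\right) 4 = -468$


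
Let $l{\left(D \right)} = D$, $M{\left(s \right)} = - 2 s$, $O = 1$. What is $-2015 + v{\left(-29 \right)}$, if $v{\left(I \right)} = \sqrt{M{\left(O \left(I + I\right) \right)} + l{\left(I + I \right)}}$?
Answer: $-2015 + \sqrt{58} \approx -2007.4$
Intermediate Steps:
$v{\left(I \right)} = \sqrt{2} \sqrt{- I}$ ($v{\left(I \right)} = \sqrt{- 2 \cdot 1 \left(I + I\right) + \left(I + I\right)} = \sqrt{- 2 \cdot 1 \cdot 2 I + 2 I} = \sqrt{- 2 \cdot 2 I + 2 I} = \sqrt{- 4 I + 2 I} = \sqrt{- 2 I} = \sqrt{2} \sqrt{- I}$)
$-2015 + v{\left(-29 \right)} = -2015 + \sqrt{2} \sqrt{\left(-1\right) \left(-29\right)} = -2015 + \sqrt{2} \sqrt{29} = -2015 + \sqrt{58}$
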